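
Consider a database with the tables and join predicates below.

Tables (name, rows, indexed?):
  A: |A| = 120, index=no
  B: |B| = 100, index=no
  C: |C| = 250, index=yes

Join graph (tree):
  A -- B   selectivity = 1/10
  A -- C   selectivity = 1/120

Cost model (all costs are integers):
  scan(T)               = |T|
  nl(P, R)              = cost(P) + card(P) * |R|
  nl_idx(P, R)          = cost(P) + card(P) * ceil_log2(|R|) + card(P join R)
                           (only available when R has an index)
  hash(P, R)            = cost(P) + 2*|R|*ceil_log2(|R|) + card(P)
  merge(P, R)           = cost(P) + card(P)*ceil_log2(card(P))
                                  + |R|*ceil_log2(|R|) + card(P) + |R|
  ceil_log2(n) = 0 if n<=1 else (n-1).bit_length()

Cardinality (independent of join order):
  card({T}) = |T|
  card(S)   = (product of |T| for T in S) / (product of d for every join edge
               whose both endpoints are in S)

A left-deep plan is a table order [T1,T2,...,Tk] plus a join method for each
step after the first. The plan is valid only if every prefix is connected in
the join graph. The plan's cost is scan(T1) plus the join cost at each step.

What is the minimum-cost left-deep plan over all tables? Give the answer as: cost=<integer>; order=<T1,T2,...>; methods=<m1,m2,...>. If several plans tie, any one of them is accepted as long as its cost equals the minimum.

Selinger DP (subsets sized 1..n):
  {A}: scan cost=120, card=120
  {B}: scan cost=100, card=100
  {C}: scan cost=250, card=250
  {AB}: card=1200; try (B,hash)→1640, (A,merge)→1860, (B,merge)→1880, (A,hash)→1880, (A,nl)→12100, (B,nl)→12120; best=1640 via (B,hash)
  {AC}: card=250; try (C,nl_idx)→1330, (A,hash)→2180, (C,merge)→3330, (A,merge)→3460, (C,hash)→4240, (C,nl)→30120 …(+1); best=1330 via (C,nl_idx)
  {ABC}: card=2500; try (B,hash)→2980, (B,merge)→4380, (C,hash)→6840, (C,nl_idx)→13740, (C,merge)→18290, (B,nl)→26330 …(+1); best=2980 via (B,hash)

cost=2980; order=A,C,B; methods=nl_idx,hash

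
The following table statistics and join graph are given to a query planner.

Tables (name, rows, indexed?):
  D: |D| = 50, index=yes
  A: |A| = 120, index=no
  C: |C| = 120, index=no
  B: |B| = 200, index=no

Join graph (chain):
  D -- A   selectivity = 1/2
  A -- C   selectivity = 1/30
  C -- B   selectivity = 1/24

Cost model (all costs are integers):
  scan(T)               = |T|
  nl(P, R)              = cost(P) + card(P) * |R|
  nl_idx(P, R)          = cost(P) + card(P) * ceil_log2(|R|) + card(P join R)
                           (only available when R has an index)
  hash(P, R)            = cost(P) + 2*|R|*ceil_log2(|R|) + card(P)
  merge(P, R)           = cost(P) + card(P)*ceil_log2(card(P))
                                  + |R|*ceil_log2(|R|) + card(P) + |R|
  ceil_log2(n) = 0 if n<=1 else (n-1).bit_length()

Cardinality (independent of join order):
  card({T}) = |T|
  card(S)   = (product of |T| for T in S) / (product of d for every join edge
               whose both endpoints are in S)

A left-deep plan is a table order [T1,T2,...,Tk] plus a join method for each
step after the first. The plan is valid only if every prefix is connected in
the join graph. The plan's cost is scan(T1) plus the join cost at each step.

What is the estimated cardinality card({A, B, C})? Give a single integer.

4000

Tables in S: A(120), B(200), C(120)
Edges inside S: A-C(d=30), C-B(d=24)
numerator = 120 * 200 * 120 = 2880000
denominator = 30 * 24 = 720
card(S) = 2880000 / 720 = 4000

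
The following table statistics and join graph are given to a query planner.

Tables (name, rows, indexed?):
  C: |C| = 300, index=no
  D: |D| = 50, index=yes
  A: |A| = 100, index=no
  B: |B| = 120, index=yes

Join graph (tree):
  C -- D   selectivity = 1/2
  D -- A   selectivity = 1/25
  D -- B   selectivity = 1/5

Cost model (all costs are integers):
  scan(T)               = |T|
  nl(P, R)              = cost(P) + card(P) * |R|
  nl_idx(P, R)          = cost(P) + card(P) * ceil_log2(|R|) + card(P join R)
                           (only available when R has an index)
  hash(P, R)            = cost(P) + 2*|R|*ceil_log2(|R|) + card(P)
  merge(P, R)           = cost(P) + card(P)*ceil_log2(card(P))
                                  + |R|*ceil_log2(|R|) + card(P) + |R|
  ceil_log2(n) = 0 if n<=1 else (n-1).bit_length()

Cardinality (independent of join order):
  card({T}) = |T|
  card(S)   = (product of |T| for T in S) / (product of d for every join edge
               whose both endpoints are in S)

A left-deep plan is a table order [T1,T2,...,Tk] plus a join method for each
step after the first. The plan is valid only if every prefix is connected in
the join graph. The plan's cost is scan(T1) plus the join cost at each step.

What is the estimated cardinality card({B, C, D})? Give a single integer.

Tables in S: B(120), C(300), D(50)
Edges inside S: C-D(d=2), D-B(d=5)
numerator = 120 * 300 * 50 = 1800000
denominator = 2 * 5 = 10
card(S) = 1800000 / 10 = 180000

180000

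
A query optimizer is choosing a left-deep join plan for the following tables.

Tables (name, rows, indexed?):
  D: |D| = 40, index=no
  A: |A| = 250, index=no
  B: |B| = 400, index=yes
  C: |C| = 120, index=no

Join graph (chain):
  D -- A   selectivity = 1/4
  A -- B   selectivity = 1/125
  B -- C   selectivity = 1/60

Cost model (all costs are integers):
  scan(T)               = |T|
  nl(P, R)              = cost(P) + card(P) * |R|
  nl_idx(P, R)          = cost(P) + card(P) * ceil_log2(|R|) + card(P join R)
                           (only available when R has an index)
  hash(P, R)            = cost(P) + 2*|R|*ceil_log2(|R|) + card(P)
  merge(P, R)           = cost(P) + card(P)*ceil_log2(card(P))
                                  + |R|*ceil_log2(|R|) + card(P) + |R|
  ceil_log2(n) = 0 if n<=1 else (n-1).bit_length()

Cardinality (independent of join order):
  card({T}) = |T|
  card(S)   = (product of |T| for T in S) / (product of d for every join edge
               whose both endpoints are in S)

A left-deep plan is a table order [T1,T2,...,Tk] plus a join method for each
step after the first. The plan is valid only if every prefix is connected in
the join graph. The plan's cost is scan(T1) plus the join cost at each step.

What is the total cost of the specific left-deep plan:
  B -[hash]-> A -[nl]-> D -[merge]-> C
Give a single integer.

149760

step 1: scan B: cost=400, card=400
step 2: join A via hash
    card(P join A) = 400*250/(125) = 800
    cost = 400 + 2*250*8 + 400 = 4800
step 3: join D via nl
    card(P join D) = 800*40/(4) = 8000
    cost = 4800 + 800*40 = 36800
step 4: join C via merge
    card(P join C) = 8000*120/(60) = 16000
    cost = 36800 + 8000*13 + 120*7 + 8000 + 120 = 149760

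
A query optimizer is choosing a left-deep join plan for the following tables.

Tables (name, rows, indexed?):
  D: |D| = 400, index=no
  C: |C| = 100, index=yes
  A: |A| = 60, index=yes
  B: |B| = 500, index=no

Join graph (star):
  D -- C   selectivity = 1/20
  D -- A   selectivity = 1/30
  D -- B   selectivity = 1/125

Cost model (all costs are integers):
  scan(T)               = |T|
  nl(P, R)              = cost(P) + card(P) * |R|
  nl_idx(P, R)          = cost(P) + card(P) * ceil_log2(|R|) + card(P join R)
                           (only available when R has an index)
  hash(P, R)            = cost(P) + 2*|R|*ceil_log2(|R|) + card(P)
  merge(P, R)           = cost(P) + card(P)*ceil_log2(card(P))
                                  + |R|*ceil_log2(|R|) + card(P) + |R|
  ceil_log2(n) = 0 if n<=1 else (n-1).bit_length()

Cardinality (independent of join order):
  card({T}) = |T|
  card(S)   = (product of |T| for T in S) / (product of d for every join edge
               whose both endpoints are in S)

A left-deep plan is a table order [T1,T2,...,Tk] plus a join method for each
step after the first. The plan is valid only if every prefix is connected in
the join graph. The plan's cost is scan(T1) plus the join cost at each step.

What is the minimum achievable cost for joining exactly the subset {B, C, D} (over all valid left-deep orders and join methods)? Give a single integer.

11200

Selinger DP over subsets of {B,C,D}:
  {D}: scan cost=400, card=400
  {C}: scan cost=100, card=100
  {B}: scan cost=500, card=500
  {CD}: card=2000; try (C,hash)→2200, (D,merge)→4900, (C,merge)→5200, (C,nl_idx)→5200, (D,hash)→7400, (D,nl)→40100 …(+1); best=2200 via (C,hash)
  {BD}: card=1600; try (D,hash)→8200, (B,merge)→9400, (D,merge)→9500, (B,hash)→9800, (B,nl)→200400, (D,nl)→200500; best=8200 via (D,hash)
  {BCD}: card=8000; try (C,hash)→11200, (B,hash)→13200, (C,nl_idx)→27400, (C,merge)→28200, (B,merge)→31200, (C,nl)→168200 …(+1); best=11200 via (C,hash)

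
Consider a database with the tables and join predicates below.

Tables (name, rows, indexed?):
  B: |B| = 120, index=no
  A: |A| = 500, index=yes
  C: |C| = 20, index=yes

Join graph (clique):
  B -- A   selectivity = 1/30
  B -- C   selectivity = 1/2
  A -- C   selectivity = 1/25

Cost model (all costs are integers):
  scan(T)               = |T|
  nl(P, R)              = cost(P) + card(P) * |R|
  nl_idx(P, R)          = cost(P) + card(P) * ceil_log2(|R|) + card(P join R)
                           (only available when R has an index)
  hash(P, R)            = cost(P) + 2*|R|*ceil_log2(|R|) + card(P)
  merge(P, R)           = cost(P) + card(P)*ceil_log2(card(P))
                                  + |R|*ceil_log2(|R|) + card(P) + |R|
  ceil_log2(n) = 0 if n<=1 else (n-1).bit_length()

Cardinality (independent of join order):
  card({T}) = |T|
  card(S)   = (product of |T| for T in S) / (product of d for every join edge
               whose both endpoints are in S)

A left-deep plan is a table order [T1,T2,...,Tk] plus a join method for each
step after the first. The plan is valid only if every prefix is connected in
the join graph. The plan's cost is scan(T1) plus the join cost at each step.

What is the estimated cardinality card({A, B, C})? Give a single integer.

Tables in S: A(500), B(120), C(20)
Edges inside S: B-A(d=30), B-C(d=2), A-C(d=25)
numerator = 500 * 120 * 20 = 1200000
denominator = 30 * 2 * 25 = 1500
card(S) = 1200000 / 1500 = 800

800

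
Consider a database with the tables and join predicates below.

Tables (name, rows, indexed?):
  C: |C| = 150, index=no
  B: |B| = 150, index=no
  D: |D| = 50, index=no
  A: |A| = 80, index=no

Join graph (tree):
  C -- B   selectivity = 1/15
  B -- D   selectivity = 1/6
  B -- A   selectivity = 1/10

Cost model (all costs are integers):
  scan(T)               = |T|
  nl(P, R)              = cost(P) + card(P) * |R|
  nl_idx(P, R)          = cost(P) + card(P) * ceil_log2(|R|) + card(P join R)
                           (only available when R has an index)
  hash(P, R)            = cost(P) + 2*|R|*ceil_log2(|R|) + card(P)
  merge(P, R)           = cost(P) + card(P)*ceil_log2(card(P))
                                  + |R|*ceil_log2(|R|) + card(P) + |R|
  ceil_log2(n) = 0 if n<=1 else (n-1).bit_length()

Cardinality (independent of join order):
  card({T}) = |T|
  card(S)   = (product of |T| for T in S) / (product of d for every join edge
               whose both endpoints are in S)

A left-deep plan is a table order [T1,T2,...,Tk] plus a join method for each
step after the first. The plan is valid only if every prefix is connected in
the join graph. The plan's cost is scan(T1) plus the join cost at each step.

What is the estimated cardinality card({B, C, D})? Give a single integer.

12500

Tables in S: B(150), C(150), D(50)
Edges inside S: C-B(d=15), B-D(d=6)
numerator = 150 * 150 * 50 = 1125000
denominator = 15 * 6 = 90
card(S) = 1125000 / 90 = 12500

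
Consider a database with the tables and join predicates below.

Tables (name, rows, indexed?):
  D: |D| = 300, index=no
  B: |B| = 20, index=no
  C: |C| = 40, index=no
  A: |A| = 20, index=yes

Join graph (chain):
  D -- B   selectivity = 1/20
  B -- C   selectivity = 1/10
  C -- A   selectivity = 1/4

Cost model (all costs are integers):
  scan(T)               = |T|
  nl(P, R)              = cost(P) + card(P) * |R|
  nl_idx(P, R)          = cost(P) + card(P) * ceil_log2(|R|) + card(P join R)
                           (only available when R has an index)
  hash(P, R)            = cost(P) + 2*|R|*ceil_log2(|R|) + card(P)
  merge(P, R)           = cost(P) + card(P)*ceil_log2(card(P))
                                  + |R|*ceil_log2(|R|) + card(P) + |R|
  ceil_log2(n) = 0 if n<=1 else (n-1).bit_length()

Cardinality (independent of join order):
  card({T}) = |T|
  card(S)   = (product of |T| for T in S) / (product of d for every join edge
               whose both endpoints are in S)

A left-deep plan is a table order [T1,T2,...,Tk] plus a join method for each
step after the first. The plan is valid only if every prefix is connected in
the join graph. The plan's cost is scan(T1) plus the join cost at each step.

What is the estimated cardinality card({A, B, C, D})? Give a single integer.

Tables in S: A(20), B(20), C(40), D(300)
Edges inside S: D-B(d=20), B-C(d=10), C-A(d=4)
numerator = 20 * 20 * 40 * 300 = 4800000
denominator = 20 * 10 * 4 = 800
card(S) = 4800000 / 800 = 6000

6000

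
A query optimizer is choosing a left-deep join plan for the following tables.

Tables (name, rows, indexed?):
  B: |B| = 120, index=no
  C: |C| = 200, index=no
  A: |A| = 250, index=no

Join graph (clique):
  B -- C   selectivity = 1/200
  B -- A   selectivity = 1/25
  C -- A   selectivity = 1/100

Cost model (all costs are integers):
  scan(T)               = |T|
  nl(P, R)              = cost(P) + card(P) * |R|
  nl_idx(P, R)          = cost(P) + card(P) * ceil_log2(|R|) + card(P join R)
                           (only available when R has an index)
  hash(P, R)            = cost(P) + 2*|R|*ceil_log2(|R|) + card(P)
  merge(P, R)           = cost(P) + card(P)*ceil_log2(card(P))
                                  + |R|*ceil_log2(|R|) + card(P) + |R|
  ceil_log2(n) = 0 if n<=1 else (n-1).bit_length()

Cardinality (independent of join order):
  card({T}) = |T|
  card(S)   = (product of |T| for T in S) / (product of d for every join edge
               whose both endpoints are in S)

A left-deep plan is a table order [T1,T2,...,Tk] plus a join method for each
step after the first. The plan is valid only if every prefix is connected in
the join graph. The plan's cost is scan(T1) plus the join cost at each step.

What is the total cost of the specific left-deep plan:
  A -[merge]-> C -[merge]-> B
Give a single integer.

step 1: scan A: cost=250, card=250
step 2: join C via merge
    card(P join C) = 250*200/(100) = 500
    cost = 250 + 250*8 + 200*8 + 250 + 200 = 4300
step 3: join B via merge
    card(P join B) = 500*120/(200*25) = 12
    cost = 4300 + 500*9 + 120*7 + 500 + 120 = 10260

10260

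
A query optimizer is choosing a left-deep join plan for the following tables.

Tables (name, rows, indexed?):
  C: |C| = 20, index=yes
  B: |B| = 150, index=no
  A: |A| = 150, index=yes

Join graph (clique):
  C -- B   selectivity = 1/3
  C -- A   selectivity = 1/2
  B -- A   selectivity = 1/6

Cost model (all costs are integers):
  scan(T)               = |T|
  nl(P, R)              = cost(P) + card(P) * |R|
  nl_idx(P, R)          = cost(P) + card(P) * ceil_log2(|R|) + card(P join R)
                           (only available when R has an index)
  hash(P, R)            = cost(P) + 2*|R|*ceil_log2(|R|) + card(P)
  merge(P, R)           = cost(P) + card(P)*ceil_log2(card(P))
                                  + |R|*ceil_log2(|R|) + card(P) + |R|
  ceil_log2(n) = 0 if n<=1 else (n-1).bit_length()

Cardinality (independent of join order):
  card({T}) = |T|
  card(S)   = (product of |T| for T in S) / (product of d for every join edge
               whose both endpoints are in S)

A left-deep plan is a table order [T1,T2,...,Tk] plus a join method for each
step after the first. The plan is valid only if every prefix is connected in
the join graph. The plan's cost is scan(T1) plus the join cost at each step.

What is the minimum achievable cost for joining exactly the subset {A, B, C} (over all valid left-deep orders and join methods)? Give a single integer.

Selinger DP over subsets of {A,B,C}:
  {C}: scan cost=20, card=20
  {B}: scan cost=150, card=150
  {A}: scan cost=150, card=150
  {BC}: card=1000; try (C,hash)→500, (B,merge)→1490, (C,merge)→1620, (C,nl_idx)→1900, (B,hash)→2440, (B,nl)→3020 …(+1); best=500 via (C,hash)
  {AC}: card=1500; try (C,hash)→500, (A,merge)→1490, (C,merge)→1620, (A,nl_idx)→1680, (C,nl_idx)→2400, (A,hash)→2440 …(+2); best=500 via (C,hash)
  {AB}: card=3750; try (B,hash)→2700, (A,hash)→2700, (B,merge)→2850, (A,merge)→2850, (A,nl_idx)→5100, (B,nl)→22650 …(+1); best=2700 via (B,hash)
  {ABC}: card=12500; try (A,hash)→3900, (B,hash)→4400, (C,hash)→6650, (A,merge)→12850, (B,merge)→19850, (A,nl_idx)→21000 …(+5); best=3900 via (A,hash)

3900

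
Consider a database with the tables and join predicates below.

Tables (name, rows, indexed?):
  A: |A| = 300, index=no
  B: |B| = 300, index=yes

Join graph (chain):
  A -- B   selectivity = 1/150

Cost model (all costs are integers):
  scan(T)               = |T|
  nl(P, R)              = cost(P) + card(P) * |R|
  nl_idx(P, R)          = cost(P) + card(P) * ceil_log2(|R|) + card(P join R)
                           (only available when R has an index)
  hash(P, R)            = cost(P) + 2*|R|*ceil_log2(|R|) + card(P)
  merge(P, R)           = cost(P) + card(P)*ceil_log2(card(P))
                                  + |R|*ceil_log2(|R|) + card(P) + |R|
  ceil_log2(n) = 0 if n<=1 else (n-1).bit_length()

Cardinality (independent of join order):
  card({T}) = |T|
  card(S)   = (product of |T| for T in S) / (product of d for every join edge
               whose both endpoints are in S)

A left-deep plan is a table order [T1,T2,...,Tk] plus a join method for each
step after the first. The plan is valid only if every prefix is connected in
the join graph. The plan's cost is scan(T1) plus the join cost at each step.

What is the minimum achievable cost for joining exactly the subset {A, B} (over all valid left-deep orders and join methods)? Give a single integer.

Selinger DP over subsets of {A,B}:
  {A}: scan cost=300, card=300
  {B}: scan cost=300, card=300
  {AB}: card=600; try (B,nl_idx)→3600, (B,hash)→6000, (A,hash)→6000, (B,merge)→6300, (A,merge)→6300, (B,nl)→90300 …(+1); best=3600 via (B,nl_idx)

3600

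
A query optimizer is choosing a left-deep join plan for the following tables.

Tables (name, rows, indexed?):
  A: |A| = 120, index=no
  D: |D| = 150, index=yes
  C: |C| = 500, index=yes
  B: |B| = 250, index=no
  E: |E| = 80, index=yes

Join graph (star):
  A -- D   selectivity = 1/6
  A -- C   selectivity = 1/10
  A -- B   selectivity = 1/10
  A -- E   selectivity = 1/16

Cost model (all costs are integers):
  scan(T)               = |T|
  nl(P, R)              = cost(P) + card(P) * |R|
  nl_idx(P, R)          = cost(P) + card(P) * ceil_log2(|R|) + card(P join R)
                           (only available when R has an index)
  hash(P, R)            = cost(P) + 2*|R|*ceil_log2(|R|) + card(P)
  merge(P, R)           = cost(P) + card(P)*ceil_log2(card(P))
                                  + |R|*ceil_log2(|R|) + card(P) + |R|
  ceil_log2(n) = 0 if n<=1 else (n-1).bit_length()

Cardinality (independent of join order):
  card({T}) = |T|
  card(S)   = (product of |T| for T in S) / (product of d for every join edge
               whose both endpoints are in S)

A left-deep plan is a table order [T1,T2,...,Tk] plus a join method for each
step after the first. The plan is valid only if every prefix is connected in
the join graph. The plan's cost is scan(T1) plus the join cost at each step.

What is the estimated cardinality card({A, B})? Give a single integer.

Tables in S: A(120), B(250)
Edges inside S: A-B(d=10)
numerator = 120 * 250 = 30000
denominator = 10 = 10
card(S) = 30000 / 10 = 3000

3000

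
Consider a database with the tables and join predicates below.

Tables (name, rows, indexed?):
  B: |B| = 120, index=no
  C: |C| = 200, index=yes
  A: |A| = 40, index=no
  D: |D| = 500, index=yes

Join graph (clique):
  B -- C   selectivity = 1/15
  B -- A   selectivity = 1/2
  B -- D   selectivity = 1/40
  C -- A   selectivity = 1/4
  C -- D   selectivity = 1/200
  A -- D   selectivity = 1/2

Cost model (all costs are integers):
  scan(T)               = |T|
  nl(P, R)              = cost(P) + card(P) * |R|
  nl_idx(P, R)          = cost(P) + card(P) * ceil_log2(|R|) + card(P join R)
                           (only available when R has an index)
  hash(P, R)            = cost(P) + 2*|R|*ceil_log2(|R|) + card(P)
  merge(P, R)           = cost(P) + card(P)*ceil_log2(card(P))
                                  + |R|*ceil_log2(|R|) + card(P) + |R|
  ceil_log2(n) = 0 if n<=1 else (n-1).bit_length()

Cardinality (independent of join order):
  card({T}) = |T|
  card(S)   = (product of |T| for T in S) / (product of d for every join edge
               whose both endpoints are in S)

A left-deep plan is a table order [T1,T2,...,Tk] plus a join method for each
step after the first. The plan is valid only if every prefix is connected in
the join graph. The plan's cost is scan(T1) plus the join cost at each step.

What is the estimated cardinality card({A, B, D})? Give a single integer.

15000

Tables in S: A(40), B(120), D(500)
Edges inside S: B-A(d=2), B-D(d=40), A-D(d=2)
numerator = 40 * 120 * 500 = 2400000
denominator = 2 * 40 * 2 = 160
card(S) = 2400000 / 160 = 15000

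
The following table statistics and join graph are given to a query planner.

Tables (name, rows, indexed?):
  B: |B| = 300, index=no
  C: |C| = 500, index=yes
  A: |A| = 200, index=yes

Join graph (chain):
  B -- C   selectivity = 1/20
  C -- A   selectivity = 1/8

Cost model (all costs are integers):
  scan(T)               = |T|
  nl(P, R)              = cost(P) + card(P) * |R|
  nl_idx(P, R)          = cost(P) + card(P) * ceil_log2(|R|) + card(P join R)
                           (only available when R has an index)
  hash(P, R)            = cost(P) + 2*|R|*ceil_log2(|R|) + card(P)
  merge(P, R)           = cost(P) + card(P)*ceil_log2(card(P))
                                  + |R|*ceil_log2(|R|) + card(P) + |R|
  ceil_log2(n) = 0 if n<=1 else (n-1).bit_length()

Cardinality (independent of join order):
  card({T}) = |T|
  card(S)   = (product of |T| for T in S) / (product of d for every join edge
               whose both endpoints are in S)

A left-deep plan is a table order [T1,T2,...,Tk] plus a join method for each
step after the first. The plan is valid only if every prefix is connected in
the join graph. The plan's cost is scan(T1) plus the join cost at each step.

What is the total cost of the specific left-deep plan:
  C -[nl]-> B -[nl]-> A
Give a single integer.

step 1: scan C: cost=500, card=500
step 2: join B via nl
    card(P join B) = 500*300/(20) = 7500
    cost = 500 + 500*300 = 150500
step 3: join A via nl
    card(P join A) = 7500*200/(8) = 187500
    cost = 150500 + 7500*200 = 1650500

1650500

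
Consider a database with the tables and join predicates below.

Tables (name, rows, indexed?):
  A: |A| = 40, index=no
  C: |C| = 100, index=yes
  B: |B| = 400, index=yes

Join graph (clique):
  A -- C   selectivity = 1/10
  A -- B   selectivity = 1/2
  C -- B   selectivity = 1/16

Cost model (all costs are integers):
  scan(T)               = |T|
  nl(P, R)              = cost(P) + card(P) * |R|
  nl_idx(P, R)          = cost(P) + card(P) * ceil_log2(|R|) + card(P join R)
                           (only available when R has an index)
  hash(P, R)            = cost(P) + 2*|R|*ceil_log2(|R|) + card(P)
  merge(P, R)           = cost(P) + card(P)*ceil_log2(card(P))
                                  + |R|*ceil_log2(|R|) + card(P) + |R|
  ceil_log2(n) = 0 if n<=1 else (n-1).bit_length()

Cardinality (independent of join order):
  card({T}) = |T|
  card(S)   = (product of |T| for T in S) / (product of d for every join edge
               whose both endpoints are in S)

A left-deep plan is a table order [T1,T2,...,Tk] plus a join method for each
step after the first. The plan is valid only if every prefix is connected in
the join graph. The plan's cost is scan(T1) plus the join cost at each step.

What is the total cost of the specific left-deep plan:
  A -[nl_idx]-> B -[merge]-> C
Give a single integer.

121200

step 1: scan A: cost=40, card=40
step 2: join B via nl_idx
    card(P join B) = 40*400/(2) = 8000
    cost = 40 + 40*9 + 8000 = 8400
step 3: join C via merge
    card(P join C) = 8000*100/(10*16) = 5000
    cost = 8400 + 8000*13 + 100*7 + 8000 + 100 = 121200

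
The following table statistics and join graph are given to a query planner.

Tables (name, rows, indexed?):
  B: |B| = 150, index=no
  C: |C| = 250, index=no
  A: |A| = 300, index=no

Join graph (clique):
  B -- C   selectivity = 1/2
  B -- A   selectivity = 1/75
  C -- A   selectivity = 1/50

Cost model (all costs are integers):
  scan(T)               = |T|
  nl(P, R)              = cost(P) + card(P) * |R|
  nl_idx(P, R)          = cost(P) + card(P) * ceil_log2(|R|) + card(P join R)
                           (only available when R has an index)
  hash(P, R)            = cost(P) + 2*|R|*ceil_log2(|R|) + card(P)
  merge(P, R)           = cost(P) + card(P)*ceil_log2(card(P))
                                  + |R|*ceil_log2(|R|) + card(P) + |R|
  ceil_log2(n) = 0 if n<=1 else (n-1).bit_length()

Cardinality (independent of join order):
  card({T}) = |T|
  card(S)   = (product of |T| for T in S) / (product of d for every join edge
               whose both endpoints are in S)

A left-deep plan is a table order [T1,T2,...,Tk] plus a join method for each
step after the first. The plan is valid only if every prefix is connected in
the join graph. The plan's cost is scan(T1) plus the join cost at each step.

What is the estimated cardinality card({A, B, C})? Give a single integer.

1500

Tables in S: A(300), B(150), C(250)
Edges inside S: B-C(d=2), B-A(d=75), C-A(d=50)
numerator = 300 * 150 * 250 = 11250000
denominator = 2 * 75 * 50 = 7500
card(S) = 11250000 / 7500 = 1500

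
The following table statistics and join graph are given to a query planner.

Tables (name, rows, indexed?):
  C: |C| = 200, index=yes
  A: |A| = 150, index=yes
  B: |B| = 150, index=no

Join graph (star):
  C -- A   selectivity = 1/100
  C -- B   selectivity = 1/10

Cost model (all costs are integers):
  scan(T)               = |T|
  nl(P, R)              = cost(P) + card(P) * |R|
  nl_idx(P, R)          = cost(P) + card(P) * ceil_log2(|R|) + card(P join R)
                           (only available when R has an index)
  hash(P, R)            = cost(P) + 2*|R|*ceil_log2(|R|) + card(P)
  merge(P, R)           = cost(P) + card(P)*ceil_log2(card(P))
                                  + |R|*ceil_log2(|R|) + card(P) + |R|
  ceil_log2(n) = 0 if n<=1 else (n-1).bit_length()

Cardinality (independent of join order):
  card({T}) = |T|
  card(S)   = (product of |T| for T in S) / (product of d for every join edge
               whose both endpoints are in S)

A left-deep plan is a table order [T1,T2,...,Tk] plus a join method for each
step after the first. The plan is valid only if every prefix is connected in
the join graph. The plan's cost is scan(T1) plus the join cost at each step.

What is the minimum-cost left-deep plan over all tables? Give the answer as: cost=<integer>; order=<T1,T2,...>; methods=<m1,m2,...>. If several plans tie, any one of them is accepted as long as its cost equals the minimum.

Selinger DP (subsets sized 1..n):
  {C}: scan cost=200, card=200
  {A}: scan cost=150, card=150
  {B}: scan cost=150, card=150
  {AC}: card=300; try (C,nl_idx)→1650, (A,nl_idx)→2100, (A,hash)→2800, (C,merge)→3300, (A,merge)→3350, (C,hash)→3500 …(+2); best=1650 via (C,nl_idx)
  {BC}: card=3000; try (B,hash)→2800, (C,merge)→3300, (B,merge)→3350, (C,hash)→3500, (C,nl_idx)→4350, (C,nl)→30150 …(+1); best=2800 via (B,hash)
  {ABC}: card=4500; try (B,hash)→4350, (B,merge)→6000, (A,hash)→8200, (A,nl_idx)→31300, (A,merge)→43150, (B,nl)→46650 …(+1); best=4350 via (B,hash)

cost=4350; order=A,C,B; methods=nl_idx,hash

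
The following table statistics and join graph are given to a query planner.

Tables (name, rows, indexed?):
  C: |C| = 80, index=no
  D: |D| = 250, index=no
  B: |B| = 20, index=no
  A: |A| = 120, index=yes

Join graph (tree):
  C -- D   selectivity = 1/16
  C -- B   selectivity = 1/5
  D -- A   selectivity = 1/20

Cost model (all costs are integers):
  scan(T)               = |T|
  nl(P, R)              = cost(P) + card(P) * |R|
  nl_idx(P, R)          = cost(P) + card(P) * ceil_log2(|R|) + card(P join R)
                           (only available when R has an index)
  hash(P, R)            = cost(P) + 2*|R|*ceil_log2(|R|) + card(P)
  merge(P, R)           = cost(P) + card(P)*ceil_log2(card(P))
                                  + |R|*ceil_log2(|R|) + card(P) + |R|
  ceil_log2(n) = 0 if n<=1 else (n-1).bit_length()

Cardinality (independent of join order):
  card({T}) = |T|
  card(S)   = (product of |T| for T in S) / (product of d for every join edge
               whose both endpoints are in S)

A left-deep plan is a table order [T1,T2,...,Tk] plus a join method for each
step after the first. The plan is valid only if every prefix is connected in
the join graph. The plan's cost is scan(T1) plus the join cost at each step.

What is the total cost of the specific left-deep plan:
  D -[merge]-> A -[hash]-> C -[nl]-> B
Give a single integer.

step 1: scan D: cost=250, card=250
step 2: join A via merge
    card(P join A) = 250*120/(20) = 1500
    cost = 250 + 250*8 + 120*7 + 250 + 120 = 3460
step 3: join C via hash
    card(P join C) = 1500*80/(16) = 7500
    cost = 3460 + 2*80*7 + 1500 = 6080
step 4: join B via nl
    card(P join B) = 7500*20/(5) = 30000
    cost = 6080 + 7500*20 = 156080

156080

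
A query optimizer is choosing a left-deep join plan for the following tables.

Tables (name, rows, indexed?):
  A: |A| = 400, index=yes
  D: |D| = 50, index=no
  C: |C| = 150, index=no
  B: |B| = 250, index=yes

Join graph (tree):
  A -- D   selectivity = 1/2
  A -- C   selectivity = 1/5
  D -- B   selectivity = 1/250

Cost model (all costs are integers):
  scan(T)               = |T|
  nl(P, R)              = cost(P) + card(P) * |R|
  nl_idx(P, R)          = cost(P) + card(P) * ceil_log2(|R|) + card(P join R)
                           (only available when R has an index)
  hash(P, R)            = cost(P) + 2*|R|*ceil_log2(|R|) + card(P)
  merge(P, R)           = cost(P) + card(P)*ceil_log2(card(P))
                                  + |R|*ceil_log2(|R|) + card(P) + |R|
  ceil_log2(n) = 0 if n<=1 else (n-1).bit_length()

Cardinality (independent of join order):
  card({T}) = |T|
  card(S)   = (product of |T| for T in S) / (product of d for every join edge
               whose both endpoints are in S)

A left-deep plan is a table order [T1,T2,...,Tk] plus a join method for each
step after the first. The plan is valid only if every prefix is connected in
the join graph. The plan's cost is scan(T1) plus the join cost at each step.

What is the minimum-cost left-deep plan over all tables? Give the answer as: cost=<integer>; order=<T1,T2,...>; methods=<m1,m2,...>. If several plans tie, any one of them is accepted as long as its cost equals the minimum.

cost=17250; order=D,B,A,C; methods=nl_idx,merge,hash

Selinger DP (subsets sized 1..n):
  {A}: scan cost=400, card=400
  {D}: scan cost=50, card=50
  {C}: scan cost=150, card=150
  {B}: scan cost=250, card=250
  {AD}: card=10000; try (D,hash)→1400, (A,merge)→4400, (D,merge)→4750, (A,hash)→7300, (A,nl_idx)→10500, (A,nl)→20050 …(+1); best=1400 via (D,hash)
  {AC}: card=12000; try (C,hash)→3200, (A,merge)→5500, (C,merge)→5750, (A,hash)→7500, (A,nl_idx)→13500, (A,nl)→60150 …(+1); best=3200 via (C,hash)
  {BD}: card=50; try (B,nl_idx)→500, (D,hash)→1100, (B,merge)→2650, (D,merge)→2850, (B,hash)→4100, (B,nl)→12550 …(+1); best=500 via (B,nl_idx)
  {ACD}: card=300000; try (C,hash)→13800, (D,hash)→15800, (C,merge)→152750, (D,merge)→183550, (D,nl)→603200, (C,nl)→1501400; best=13800 via (C,hash)
  {ABD}: card=10000; try (A,merge)→4850, (A,hash)→7750, (A,nl_idx)→10950, (B,hash)→15400, (A,nl)→20500, (B,nl_idx)→91400 …(+2); best=4850 via (A,merge)
  {ABCD}: card=300000; try (C,hash)→17250, (C,merge)→156200, (B,hash)→317800, (C,nl)→1504850, (B,nl_idx)→2713800, (B,merge)→6016050 …(+1); best=17250 via (C,hash)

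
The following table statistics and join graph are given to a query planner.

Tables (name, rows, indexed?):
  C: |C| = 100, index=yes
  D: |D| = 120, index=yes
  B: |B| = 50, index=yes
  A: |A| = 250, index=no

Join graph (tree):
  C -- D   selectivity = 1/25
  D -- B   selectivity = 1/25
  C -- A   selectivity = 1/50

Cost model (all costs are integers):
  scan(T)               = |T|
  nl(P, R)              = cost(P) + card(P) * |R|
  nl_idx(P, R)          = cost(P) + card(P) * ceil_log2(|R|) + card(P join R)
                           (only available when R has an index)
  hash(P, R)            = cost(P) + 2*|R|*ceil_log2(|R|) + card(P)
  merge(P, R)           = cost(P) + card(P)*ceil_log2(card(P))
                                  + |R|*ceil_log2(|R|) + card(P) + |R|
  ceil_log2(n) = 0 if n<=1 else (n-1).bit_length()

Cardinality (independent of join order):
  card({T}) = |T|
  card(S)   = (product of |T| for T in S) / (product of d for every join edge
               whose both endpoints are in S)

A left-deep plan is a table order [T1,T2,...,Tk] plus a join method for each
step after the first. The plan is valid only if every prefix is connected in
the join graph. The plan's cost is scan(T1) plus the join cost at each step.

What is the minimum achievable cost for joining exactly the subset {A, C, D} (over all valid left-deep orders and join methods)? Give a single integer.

4080

Selinger DP over subsets of {A,C,D}:
  {C}: scan cost=100, card=100
  {D}: scan cost=120, card=120
  {A}: scan cost=250, card=250
  {CD}: card=480; try (D,nl_idx)→1280, (C,nl_idx)→1440, (C,hash)→1640, (D,merge)→1860, (D,hash)→1880, (C,merge)→1880 …(+2); best=1280 via (D,nl_idx)
  {AC}: card=500; try (C,hash)→1900, (C,nl_idx)→2500, (A,merge)→3150, (C,merge)→3300, (A,hash)→4200, (A,nl)→25100 …(+1); best=1900 via (C,hash)
  {ACD}: card=2400; try (D,hash)→4080, (A,hash)→5760, (D,nl_idx)→7800, (D,merge)→7860, (A,merge)→8330, (D,nl)→61900 …(+1); best=4080 via (D,hash)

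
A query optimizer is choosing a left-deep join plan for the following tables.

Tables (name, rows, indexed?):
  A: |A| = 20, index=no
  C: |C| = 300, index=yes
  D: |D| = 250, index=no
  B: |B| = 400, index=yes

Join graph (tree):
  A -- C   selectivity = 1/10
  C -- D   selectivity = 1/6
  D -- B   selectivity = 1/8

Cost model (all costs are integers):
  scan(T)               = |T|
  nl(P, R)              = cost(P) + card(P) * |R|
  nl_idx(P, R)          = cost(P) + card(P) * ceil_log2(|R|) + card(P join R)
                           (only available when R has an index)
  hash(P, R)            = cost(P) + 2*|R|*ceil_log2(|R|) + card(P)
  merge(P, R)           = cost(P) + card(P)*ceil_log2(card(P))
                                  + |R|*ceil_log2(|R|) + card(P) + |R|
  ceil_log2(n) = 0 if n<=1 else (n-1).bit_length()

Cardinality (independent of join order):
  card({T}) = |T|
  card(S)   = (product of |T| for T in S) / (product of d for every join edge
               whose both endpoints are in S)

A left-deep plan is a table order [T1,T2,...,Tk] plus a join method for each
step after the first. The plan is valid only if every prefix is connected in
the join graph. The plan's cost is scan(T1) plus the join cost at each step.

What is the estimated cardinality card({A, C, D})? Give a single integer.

Tables in S: A(20), C(300), D(250)
Edges inside S: A-C(d=10), C-D(d=6)
numerator = 20 * 300 * 250 = 1500000
denominator = 10 * 6 = 60
card(S) = 1500000 / 60 = 25000

25000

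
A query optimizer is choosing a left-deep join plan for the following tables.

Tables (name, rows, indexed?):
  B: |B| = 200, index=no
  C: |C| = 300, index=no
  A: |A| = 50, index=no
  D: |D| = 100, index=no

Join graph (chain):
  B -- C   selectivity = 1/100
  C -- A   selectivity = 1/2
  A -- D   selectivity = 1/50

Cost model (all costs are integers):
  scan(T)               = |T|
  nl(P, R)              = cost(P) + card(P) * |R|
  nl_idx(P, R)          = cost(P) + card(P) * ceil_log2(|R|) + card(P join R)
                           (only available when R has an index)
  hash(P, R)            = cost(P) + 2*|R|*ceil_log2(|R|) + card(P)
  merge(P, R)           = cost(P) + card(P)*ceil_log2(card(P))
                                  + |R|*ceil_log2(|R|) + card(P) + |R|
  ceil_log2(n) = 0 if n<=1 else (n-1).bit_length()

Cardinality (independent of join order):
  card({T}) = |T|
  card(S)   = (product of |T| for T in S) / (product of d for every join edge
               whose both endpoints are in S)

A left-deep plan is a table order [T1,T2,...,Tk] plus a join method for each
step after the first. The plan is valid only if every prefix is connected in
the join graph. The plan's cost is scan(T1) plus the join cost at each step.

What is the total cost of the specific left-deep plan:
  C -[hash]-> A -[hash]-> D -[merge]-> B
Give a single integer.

236900

step 1: scan C: cost=300, card=300
step 2: join A via hash
    card(P join A) = 300*50/(2) = 7500
    cost = 300 + 2*50*6 + 300 = 1200
step 3: join D via hash
    card(P join D) = 7500*100/(50) = 15000
    cost = 1200 + 2*100*7 + 7500 = 10100
step 4: join B via merge
    card(P join B) = 15000*200/(100) = 30000
    cost = 10100 + 15000*14 + 200*8 + 15000 + 200 = 236900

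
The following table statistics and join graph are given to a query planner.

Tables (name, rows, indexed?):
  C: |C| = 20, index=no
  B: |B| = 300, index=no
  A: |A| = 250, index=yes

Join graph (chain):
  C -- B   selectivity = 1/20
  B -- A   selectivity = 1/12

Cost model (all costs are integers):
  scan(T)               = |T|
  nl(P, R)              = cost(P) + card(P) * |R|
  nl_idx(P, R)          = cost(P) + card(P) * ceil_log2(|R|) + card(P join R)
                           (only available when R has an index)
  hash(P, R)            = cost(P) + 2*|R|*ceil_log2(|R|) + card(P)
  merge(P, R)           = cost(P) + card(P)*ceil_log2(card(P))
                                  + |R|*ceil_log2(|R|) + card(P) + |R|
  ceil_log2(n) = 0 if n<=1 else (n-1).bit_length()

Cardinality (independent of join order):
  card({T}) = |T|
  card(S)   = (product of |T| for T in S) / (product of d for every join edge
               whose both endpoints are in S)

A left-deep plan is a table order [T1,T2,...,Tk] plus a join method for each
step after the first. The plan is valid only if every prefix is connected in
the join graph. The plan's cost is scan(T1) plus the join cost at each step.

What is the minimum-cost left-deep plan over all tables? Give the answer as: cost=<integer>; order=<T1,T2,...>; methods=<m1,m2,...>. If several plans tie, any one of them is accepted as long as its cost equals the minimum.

Selinger DP (subsets sized 1..n):
  {C}: scan cost=20, card=20
  {B}: scan cost=300, card=300
  {A}: scan cost=250, card=250
  {BC}: card=300; try (C,hash)→800, (B,merge)→3140, (C,merge)→3420, (B,hash)→5440, (B,nl)→6020, (C,nl)→6300; best=800 via (C,hash)
  {AB}: card=6250; try (A,hash)→4600, (B,merge)→5500, (A,merge)→5550, (B,hash)→5900, (A,nl_idx)→8950, (B,nl)→75250 …(+1); best=4600 via (A,hash)
  {ABC}: card=6250; try (A,hash)→5100, (A,merge)→6050, (A,nl_idx)→9450, (C,hash)→11050, (A,nl)→75800, (C,merge)→92220 …(+1); best=5100 via (A,hash)

cost=5100; order=B,C,A; methods=hash,hash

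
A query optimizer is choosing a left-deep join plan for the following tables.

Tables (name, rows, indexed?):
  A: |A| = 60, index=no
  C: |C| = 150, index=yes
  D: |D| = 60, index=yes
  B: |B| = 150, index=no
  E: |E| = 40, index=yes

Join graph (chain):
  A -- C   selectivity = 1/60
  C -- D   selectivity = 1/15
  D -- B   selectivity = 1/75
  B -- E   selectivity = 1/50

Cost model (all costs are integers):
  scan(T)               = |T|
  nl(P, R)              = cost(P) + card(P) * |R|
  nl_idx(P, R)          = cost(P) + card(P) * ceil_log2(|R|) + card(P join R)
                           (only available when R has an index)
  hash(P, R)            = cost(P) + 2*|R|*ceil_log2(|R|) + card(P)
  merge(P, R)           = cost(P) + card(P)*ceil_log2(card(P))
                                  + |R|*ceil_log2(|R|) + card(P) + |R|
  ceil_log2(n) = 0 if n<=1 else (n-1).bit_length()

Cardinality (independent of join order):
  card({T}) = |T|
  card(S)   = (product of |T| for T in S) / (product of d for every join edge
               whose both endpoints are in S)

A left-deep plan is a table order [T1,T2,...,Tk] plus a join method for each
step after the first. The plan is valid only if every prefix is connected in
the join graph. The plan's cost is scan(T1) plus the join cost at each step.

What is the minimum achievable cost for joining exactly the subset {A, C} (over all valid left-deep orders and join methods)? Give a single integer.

690

Selinger DP over subsets of {A,C}:
  {A}: scan cost=60, card=60
  {C}: scan cost=150, card=150
  {AC}: card=150; try (C,nl_idx)→690, (A,hash)→1020, (C,merge)→1830, (A,merge)→1920, (C,hash)→2520, (C,nl)→9060 …(+1); best=690 via (C,nl_idx)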